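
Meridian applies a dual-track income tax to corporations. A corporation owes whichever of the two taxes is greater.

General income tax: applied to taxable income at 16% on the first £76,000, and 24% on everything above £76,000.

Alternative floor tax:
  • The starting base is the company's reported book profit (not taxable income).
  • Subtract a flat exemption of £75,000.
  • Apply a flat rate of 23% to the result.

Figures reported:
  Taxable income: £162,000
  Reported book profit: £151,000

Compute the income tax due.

Alternative floor tax:
  Base (reported book profit): £151,000
  Less exemption £75,000 → base £76,000
  £76,000 × 23% = £17,480

General income tax:
  £76,000 × 16% = £12,160
  £86,000 × 24% = £20,640
  → £32,800

£32,800 > £17,480, so the general income tax governs.

£32,800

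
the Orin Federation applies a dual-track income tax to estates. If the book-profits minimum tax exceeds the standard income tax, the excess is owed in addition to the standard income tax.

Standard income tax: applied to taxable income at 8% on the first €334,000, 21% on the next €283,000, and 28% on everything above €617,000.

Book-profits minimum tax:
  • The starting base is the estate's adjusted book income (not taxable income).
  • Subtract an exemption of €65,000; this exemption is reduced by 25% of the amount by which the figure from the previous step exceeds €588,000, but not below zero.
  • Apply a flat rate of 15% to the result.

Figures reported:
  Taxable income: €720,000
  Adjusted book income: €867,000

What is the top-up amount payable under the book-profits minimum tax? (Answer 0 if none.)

€15,060

Standard income tax:
  €334,000 × 8% = €26,720
  €283,000 × 21% = €59,430
  €103,000 × 28% = €28,840
  → €114,990

Book-profits minimum tax:
  Base (adjusted book income): €867,000
  Exemption: 25% × (€867,000 − €588,000) = €69,750 ≥ €65,000, so the exemption is fully phased out
  Base: €867,000 − €0 = €867,000
  €867,000 × 15% = €130,050

Excess of book-profits minimum tax over standard income tax: €130,050 − €114,990 = €15,060.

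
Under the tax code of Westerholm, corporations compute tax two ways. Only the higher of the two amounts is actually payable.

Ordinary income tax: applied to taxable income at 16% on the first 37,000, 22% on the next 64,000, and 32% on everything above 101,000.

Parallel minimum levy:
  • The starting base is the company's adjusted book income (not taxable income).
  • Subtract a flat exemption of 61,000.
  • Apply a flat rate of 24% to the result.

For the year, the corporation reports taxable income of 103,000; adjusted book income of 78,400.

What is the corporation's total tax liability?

20,640

Parallel minimum levy:
  Base (adjusted book income): 78,400
  Less exemption 61,000 → base 17,400
  17,400 × 24% = 4,176

Ordinary income tax:
  37,000 × 16% = 5,920
  64,000 × 22% = 14,080
  2,000 × 32% = 640
  → 20,640

20,640 > 4,176, so the ordinary income tax governs.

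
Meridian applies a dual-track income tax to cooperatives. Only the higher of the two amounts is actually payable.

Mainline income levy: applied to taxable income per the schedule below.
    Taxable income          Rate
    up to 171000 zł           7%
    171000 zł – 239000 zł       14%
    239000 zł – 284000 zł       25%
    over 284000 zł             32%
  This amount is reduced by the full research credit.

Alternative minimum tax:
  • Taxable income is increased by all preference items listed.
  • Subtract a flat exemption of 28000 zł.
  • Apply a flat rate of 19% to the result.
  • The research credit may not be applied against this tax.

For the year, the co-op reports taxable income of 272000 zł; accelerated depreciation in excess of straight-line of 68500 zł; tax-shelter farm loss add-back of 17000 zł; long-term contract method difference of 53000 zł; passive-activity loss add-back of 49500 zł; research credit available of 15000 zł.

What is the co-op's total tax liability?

82080 zł

Alternative minimum tax:
  Adjusted income: 272000 zł + 68500 zł + 17000 zł + 53000 zł + 49500 zł = 460000 zł
  Less exemption 28000 zł → base 432000 zł
  432000 zł × 19% = 82080 zł

Mainline income levy:
  171000 zł × 7% = 11970 zł
  68000 zł × 14% = 9520 zł
  33000 zł × 25% = 8250 zł
  → 29740 zł
  Less research credit 15000 zł → 14740 zł

82080 zł > 14740 zł, so the alternative minimum tax is the binding amount.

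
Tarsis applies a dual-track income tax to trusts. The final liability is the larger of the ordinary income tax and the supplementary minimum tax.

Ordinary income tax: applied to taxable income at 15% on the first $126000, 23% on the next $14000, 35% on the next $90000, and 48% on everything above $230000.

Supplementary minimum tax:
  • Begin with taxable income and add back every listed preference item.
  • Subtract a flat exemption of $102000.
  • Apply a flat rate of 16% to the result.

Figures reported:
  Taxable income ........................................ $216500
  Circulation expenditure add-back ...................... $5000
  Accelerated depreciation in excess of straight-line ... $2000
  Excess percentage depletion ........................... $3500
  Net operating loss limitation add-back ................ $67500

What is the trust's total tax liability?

$48895

Supplementary minimum tax:
  Adjusted income: $216500 + $5000 + $2000 + $3500 + $67500 = $294500
  Less exemption $102000 → base $192500
  $192500 × 16% = $30800

Ordinary income tax:
  $126000 × 15% = $18900
  $14000 × 23% = $3220
  $76500 × 35% = $26775
  → $48895

$48895 > $30800, so the ordinary income tax governs.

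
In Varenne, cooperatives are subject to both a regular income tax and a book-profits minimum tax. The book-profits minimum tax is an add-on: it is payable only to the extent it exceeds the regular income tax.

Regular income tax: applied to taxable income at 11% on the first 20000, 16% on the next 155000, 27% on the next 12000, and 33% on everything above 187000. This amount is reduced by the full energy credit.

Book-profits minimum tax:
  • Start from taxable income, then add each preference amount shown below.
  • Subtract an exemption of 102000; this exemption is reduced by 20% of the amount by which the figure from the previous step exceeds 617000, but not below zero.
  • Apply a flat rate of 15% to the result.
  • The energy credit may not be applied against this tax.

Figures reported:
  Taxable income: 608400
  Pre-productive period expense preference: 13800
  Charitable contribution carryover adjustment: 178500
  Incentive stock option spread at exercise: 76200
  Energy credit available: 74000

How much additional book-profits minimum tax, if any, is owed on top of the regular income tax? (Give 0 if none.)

28730

Book-profits minimum tax:
  Adjusted income: 608400 + 13800 + 178500 + 76200 = 876900
  Exemption: 102000 − 20% × (876900 − 617000) = 102000 − 51980 = 50020
  Base: 876900 − 50020 = 826880
  826880 × 15% = 124032

Regular income tax:
  20000 × 11% = 2200
  155000 × 16% = 24800
  12000 × 27% = 3240
  421400 × 33% = 139062
  → 169302
  Less energy credit 74000 → 95302

Excess of book-profits minimum tax over regular income tax: 124032 − 95302 = 28730.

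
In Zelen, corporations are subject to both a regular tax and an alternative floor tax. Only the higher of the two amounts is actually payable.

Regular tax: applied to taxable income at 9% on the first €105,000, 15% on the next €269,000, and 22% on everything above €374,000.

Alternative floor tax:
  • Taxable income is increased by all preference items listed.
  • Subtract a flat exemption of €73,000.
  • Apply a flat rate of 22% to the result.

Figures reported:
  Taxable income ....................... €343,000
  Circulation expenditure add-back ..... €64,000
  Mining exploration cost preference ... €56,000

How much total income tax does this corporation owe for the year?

€85,800

Regular tax:
  €105,000 × 9% = €9,450
  €238,000 × 15% = €35,700
  → €45,150

Alternative floor tax:
  Adjusted income: €343,000 + €64,000 + €56,000 = €463,000
  Less exemption €73,000 → base €390,000
  €390,000 × 22% = €85,800

€85,800 > €45,150, so the alternative floor tax is the binding amount.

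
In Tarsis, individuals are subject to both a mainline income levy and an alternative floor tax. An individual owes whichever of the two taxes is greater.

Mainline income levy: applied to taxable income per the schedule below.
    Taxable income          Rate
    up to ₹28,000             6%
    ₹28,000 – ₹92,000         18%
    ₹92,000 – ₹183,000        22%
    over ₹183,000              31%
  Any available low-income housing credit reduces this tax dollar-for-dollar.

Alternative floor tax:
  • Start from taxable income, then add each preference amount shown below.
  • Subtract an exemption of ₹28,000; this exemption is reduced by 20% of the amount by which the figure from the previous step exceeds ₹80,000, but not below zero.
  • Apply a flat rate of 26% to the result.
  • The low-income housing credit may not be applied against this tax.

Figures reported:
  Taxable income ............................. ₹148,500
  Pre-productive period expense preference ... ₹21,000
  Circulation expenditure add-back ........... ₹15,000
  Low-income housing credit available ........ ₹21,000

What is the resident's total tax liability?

Mainline income levy:
  ₹28,000 × 6% = ₹1,680
  ₹64,000 × 18% = ₹11,520
  ₹56,500 × 22% = ₹12,430
  → ₹25,630
  Less low-income housing credit ₹21,000 → ₹4,630

Alternative floor tax:
  Adjusted income: ₹148,500 + ₹21,000 + ₹15,000 = ₹184,500
  Exemption: ₹28,000 − 20% × (₹184,500 − ₹80,000) = ₹28,000 − ₹20,900 = ₹7,100
  Base: ₹184,500 − ₹7,100 = ₹177,400
  ₹177,400 × 26% = ₹46,124

₹46,124 > ₹4,630, so the alternative floor tax is the binding amount.

₹46,124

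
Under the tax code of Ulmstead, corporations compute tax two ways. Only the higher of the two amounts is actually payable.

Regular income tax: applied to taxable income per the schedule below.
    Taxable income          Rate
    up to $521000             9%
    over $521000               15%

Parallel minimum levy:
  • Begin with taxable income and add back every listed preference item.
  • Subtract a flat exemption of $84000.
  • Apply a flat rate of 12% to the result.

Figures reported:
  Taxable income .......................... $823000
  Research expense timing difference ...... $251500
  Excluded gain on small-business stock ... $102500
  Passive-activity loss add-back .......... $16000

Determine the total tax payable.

Regular income tax:
  $521000 × 9% = $46890
  $302000 × 15% = $45300
  → $92190

Parallel minimum levy:
  Adjusted income: $823000 + $251500 + $102500 + $16000 = $1193000
  Less exemption $84000 → base $1109000
  $1109000 × 12% = $133080

$133080 > $92190, so the parallel minimum levy is the binding amount.

$133080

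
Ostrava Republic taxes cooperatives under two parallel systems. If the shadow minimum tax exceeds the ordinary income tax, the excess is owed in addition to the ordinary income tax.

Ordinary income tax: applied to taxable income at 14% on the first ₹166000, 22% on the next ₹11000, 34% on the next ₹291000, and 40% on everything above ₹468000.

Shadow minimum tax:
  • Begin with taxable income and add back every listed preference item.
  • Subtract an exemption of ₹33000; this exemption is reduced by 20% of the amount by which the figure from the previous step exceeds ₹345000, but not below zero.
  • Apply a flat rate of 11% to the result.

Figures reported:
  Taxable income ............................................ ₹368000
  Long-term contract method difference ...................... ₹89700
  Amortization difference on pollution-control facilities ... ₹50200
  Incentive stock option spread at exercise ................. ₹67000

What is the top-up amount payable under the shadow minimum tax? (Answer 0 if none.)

₹0

Shadow minimum tax:
  Adjusted income: ₹368000 + ₹89700 + ₹50200 + ₹67000 = ₹574900
  Exemption: 20% × (₹574900 − ₹345000) = ₹45980 ≥ ₹33000, so the exemption is fully phased out
  Base: ₹574900 − ₹0 = ₹574900
  ₹574900 × 11% = ₹63239

Ordinary income tax:
  ₹166000 × 14% = ₹23240
  ₹11000 × 22% = ₹2420
  ₹191000 × 34% = ₹64940
  → ₹90600

₹63239 ≤ ₹90600, so no add-on is due.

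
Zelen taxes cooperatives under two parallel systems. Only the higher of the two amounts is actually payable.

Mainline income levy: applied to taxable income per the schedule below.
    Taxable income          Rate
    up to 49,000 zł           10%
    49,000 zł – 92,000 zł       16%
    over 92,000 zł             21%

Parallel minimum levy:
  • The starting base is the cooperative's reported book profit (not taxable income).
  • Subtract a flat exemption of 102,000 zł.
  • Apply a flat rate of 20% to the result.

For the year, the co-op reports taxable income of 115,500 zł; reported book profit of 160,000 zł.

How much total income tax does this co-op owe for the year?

Mainline income levy:
  49,000 zł × 10% = 4,900 zł
  43,000 zł × 16% = 6,880 zł
  23,500 zł × 21% = 4,935 zł
  → 16,715 zł

Parallel minimum levy:
  Base (reported book profit): 160,000 zł
  Less exemption 102,000 zł → base 58,000 zł
  58,000 zł × 20% = 11,600 zł

16,715 zł > 11,600 zł, so the mainline income levy governs.

16,715 zł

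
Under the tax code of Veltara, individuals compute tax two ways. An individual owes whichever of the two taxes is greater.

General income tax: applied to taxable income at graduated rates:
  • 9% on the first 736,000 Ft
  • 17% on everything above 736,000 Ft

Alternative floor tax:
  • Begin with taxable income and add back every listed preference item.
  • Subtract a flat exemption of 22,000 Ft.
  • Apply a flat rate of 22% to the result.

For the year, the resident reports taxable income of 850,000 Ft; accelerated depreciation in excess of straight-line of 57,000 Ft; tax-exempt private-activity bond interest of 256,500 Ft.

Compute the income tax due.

251,130 Ft

Alternative floor tax:
  Adjusted income: 850,000 Ft + 57,000 Ft + 256,500 Ft = 1,163,500 Ft
  Less exemption 22,000 Ft → base 1,141,500 Ft
  1,141,500 Ft × 22% = 251,130 Ft

General income tax:
  736,000 Ft × 9% = 66,240 Ft
  114,000 Ft × 17% = 19,380 Ft
  → 85,620 Ft

251,130 Ft > 85,620 Ft, so the alternative floor tax is the binding amount.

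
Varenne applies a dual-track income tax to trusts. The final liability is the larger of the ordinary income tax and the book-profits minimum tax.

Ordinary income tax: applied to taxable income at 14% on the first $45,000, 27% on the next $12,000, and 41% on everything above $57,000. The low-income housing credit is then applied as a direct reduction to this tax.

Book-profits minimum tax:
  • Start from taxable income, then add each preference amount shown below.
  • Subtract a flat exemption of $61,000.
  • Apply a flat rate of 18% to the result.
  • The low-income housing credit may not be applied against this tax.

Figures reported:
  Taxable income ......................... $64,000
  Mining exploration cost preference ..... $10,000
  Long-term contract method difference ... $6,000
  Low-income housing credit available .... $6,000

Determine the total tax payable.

$6,410

Book-profits minimum tax:
  Adjusted income: $64,000 + $10,000 + $6,000 = $80,000
  Less exemption $61,000 → base $19,000
  $19,000 × 18% = $3,420

Ordinary income tax:
  $45,000 × 14% = $6,300
  $12,000 × 27% = $3,240
  $7,000 × 41% = $2,870
  → $12,410
  Less low-income housing credit $6,000 → $6,410

$6,410 > $3,420, so the ordinary income tax governs.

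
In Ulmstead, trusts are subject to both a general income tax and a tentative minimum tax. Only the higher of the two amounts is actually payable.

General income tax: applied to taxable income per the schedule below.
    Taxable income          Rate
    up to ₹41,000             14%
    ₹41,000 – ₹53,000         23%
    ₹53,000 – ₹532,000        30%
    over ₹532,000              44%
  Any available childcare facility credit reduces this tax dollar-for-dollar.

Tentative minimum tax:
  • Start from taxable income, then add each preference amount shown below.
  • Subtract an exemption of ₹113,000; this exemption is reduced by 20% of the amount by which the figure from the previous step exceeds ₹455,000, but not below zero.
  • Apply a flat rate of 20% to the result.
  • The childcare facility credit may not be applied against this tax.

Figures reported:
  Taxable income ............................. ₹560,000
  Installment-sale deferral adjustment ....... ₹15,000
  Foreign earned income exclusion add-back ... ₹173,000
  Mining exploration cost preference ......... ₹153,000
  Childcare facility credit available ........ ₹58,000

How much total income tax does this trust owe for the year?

₹175,440

General income tax:
  ₹41,000 × 14% = ₹5,740
  ₹12,000 × 23% = ₹2,760
  ₹479,000 × 30% = ₹143,700
  ₹28,000 × 44% = ₹12,320
  → ₹164,520
  Less childcare facility credit ₹58,000 → ₹106,520

Tentative minimum tax:
  Adjusted income: ₹560,000 + ₹15,000 + ₹173,000 + ₹153,000 = ₹901,000
  Exemption: ₹113,000 − 20% × (₹901,000 − ₹455,000) = ₹113,000 − ₹89,200 = ₹23,800
  Base: ₹901,000 − ₹23,800 = ₹877,200
  ₹877,200 × 20% = ₹175,440

₹175,440 > ₹106,520, so the tentative minimum tax is the binding amount.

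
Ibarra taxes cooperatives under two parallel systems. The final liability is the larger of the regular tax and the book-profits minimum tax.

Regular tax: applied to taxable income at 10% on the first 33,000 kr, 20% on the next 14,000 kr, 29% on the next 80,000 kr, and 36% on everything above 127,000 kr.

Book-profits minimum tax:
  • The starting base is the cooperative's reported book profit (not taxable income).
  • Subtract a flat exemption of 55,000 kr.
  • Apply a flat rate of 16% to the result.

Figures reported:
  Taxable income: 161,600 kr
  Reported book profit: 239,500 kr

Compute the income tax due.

Regular tax:
  33,000 kr × 10% = 3,300 kr
  14,000 kr × 20% = 2,800 kr
  80,000 kr × 29% = 23,200 kr
  34,600 kr × 36% = 12,456 kr
  → 41,756 kr

Book-profits minimum tax:
  Base (reported book profit): 239,500 kr
  Less exemption 55,000 kr → base 184,500 kr
  184,500 kr × 16% = 29,520 kr

41,756 kr > 29,520 kr, so the regular tax governs.

41,756 kr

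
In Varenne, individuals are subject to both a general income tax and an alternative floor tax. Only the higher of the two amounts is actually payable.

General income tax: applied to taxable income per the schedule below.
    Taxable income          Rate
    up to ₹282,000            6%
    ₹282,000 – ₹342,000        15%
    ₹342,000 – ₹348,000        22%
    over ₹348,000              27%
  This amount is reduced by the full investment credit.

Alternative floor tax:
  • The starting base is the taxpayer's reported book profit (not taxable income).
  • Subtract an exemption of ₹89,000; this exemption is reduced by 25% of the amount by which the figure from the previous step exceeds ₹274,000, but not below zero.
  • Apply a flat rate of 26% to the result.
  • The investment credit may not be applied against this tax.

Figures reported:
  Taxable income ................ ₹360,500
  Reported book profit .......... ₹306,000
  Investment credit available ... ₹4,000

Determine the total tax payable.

₹58,500

General income tax:
  ₹282,000 × 6% = ₹16,920
  ₹60,000 × 15% = ₹9,000
  ₹6,000 × 22% = ₹1,320
  ₹12,500 × 27% = ₹3,375
  → ₹30,615
  Less investment credit ₹4,000 → ₹26,615

Alternative floor tax:
  Base (reported book profit): ₹306,000
  Exemption: ₹89,000 − 25% × (₹306,000 − ₹274,000) = ₹89,000 − ₹8,000 = ₹81,000
  Base: ₹306,000 − ₹81,000 = ₹225,000
  ₹225,000 × 26% = ₹58,500

₹58,500 > ₹26,615, so the alternative floor tax is the binding amount.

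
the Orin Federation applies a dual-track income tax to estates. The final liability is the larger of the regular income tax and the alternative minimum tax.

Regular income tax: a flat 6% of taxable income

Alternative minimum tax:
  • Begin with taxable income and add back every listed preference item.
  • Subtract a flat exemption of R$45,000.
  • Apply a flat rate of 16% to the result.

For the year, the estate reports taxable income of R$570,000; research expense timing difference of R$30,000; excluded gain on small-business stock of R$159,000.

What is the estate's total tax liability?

Regular income tax:
  R$570,000 × 6% = R$34,200

Alternative minimum tax:
  Adjusted income: R$570,000 + R$30,000 + R$159,000 = R$759,000
  Less exemption R$45,000 → base R$714,000
  R$714,000 × 16% = R$114,240

R$114,240 > R$34,200, so the alternative minimum tax is the binding amount.

R$114,240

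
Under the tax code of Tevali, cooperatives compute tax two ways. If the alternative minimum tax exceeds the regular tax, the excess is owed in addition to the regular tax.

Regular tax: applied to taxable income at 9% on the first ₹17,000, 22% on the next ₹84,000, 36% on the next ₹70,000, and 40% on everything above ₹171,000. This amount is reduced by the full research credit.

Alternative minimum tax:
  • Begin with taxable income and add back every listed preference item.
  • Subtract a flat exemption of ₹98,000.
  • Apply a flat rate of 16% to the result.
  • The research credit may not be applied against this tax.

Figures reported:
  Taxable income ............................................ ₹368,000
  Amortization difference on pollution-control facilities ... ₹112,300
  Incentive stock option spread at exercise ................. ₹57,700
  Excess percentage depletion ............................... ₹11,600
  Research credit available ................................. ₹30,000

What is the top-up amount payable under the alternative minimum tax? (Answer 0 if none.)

₹0

Regular tax:
  ₹17,000 × 9% = ₹1,530
  ₹84,000 × 22% = ₹18,480
  ₹70,000 × 36% = ₹25,200
  ₹197,000 × 40% = ₹78,800
  → ₹124,010
  Less research credit ₹30,000 → ₹94,010

Alternative minimum tax:
  Adjusted income: ₹368,000 + ₹112,300 + ₹57,700 + ₹11,600 = ₹549,600
  Less exemption ₹98,000 → base ₹451,600
  ₹451,600 × 16% = ₹72,256

₹72,256 ≤ ₹94,010, so no add-on is due.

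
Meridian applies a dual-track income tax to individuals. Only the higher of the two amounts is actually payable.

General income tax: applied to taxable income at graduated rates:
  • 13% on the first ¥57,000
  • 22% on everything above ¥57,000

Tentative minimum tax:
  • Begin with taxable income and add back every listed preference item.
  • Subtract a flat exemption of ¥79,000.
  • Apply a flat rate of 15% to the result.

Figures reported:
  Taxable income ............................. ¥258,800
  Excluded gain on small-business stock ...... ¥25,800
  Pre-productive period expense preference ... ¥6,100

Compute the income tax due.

¥51,806

Tentative minimum tax:
  Adjusted income: ¥258,800 + ¥25,800 + ¥6,100 = ¥290,700
  Less exemption ¥79,000 → base ¥211,700
  ¥211,700 × 15% = ¥31,755

General income tax:
  ¥57,000 × 13% = ¥7,410
  ¥201,800 × 22% = ¥44,396
  → ¥51,806

¥51,806 > ¥31,755, so the general income tax governs.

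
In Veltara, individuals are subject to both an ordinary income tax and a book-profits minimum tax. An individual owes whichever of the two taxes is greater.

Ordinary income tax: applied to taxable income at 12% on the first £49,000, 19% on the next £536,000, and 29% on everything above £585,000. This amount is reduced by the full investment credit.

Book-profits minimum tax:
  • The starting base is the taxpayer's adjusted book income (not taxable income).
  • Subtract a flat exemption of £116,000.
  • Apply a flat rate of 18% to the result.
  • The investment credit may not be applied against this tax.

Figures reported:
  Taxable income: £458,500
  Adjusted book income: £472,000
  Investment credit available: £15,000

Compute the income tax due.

Book-profits minimum tax:
  Base (adjusted book income): £472,000
  Less exemption £116,000 → base £356,000
  £356,000 × 18% = £64,080

Ordinary income tax:
  £49,000 × 12% = £5,880
  £409,500 × 19% = £77,805
  → £83,685
  Less investment credit £15,000 → £68,685

£68,685 > £64,080, so the ordinary income tax governs.

£68,685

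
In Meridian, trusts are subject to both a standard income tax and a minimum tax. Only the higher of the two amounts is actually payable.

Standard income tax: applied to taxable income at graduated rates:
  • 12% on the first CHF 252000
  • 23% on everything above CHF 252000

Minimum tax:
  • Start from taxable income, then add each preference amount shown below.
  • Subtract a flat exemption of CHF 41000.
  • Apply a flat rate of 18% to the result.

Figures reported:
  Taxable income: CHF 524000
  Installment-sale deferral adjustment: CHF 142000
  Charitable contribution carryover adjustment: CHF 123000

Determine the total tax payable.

CHF 134640

Minimum tax:
  Adjusted income: CHF 524000 + CHF 142000 + CHF 123000 = CHF 789000
  Less exemption CHF 41000 → base CHF 748000
  CHF 748000 × 18% = CHF 134640

Standard income tax:
  CHF 252000 × 12% = CHF 30240
  CHF 272000 × 23% = CHF 62560
  → CHF 92800

CHF 134640 > CHF 92800, so the minimum tax is the binding amount.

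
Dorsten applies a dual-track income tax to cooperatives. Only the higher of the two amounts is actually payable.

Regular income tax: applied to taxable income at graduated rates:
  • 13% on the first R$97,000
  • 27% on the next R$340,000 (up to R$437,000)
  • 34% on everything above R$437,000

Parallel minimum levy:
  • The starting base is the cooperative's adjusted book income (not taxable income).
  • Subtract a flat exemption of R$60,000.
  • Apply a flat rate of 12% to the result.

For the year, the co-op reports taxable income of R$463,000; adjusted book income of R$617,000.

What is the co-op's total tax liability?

Parallel minimum levy:
  Base (adjusted book income): R$617,000
  Less exemption R$60,000 → base R$557,000
  R$557,000 × 12% = R$66,840

Regular income tax:
  R$97,000 × 13% = R$12,610
  R$340,000 × 27% = R$91,800
  R$26,000 × 34% = R$8,840
  → R$113,250

R$113,250 > R$66,840, so the regular income tax governs.

R$113,250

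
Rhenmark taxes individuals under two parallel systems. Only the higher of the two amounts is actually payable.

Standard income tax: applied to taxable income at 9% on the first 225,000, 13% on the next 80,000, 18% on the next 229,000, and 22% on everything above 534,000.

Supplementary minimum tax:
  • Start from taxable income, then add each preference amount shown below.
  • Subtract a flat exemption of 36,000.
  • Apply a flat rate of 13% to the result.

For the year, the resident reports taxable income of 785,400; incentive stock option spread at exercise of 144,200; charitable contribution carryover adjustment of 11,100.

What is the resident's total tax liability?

Standard income tax:
  225,000 × 9% = 20,250
  80,000 × 13% = 10,400
  229,000 × 18% = 41,220
  251,400 × 22% = 55,308
  → 127,178

Supplementary minimum tax:
  Adjusted income: 785,400 + 144,200 + 11,100 = 940,700
  Less exemption 36,000 → base 904,700
  904,700 × 13% = 117,611

127,178 > 117,611, so the standard income tax governs.

127,178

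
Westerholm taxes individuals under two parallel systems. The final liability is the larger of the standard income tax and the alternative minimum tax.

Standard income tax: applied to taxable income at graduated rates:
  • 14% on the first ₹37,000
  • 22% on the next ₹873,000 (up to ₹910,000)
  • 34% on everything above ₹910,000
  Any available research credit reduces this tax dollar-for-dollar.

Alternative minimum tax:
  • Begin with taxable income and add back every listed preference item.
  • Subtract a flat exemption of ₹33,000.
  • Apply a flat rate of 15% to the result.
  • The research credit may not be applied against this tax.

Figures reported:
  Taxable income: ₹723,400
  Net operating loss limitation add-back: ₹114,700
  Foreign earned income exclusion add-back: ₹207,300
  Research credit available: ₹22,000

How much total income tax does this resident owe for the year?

₹151,860

Alternative minimum tax:
  Adjusted income: ₹723,400 + ₹114,700 + ₹207,300 = ₹1,045,400
  Less exemption ₹33,000 → base ₹1,012,400
  ₹1,012,400 × 15% = ₹151,860

Standard income tax:
  ₹37,000 × 14% = ₹5,180
  ₹686,400 × 22% = ₹151,008
  → ₹156,188
  Less research credit ₹22,000 → ₹134,188

₹151,860 > ₹134,188, so the alternative minimum tax is the binding amount.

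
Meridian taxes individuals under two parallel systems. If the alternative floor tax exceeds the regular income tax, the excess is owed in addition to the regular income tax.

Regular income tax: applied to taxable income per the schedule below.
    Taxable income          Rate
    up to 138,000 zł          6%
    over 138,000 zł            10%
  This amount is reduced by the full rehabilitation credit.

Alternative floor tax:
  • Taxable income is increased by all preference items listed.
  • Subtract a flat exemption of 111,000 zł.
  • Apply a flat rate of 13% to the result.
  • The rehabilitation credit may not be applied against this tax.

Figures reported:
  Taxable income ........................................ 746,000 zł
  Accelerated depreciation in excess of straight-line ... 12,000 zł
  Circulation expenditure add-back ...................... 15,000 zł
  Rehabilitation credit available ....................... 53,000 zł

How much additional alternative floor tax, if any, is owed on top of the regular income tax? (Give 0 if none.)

69,980 zł

Regular income tax:
  138,000 zł × 6% = 8,280 zł
  608,000 zł × 10% = 60,800 zł
  → 69,080 zł
  Less rehabilitation credit 53,000 zł → 16,080 zł

Alternative floor tax:
  Adjusted income: 746,000 zł + 12,000 zł + 15,000 zł = 773,000 zł
  Less exemption 111,000 zł → base 662,000 zł
  662,000 zł × 13% = 86,060 zł

Excess of alternative floor tax over regular income tax: 86,060 zł − 16,080 zł = 69,980 zł.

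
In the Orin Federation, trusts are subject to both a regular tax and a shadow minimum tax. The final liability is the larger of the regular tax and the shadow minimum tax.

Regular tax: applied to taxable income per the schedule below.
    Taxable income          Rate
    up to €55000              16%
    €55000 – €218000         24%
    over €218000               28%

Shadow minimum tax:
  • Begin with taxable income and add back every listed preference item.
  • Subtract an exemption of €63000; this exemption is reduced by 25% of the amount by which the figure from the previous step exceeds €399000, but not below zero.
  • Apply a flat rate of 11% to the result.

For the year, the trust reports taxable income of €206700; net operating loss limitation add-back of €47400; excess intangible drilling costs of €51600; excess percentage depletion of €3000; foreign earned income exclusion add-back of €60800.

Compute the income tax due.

Regular tax:
  €55000 × 16% = €8800
  €151700 × 24% = €36408
  → €45208

Shadow minimum tax:
  Adjusted income: €206700 + €47400 + €51600 + €3000 + €60800 = €369500
  Exemption: €369500 ≤ €399000, so full €63000 applies
  Base: €369500 − €63000 = €306500
  €306500 × 11% = €33715

€45208 > €33715, so the regular tax governs.

€45208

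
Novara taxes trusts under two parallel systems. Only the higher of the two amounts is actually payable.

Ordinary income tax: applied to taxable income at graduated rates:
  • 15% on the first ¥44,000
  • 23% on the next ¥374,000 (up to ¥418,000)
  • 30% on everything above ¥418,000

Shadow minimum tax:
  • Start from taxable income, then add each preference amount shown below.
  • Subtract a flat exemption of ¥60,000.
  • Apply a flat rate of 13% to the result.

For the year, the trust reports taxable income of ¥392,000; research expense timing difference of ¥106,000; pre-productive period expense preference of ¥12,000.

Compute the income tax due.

Ordinary income tax:
  ¥44,000 × 15% = ¥6,600
  ¥348,000 × 23% = ¥80,040
  → ¥86,640

Shadow minimum tax:
  Adjusted income: ¥392,000 + ¥106,000 + ¥12,000 = ¥510,000
  Less exemption ¥60,000 → base ¥450,000
  ¥450,000 × 13% = ¥58,500

¥86,640 > ¥58,500, so the ordinary income tax governs.

¥86,640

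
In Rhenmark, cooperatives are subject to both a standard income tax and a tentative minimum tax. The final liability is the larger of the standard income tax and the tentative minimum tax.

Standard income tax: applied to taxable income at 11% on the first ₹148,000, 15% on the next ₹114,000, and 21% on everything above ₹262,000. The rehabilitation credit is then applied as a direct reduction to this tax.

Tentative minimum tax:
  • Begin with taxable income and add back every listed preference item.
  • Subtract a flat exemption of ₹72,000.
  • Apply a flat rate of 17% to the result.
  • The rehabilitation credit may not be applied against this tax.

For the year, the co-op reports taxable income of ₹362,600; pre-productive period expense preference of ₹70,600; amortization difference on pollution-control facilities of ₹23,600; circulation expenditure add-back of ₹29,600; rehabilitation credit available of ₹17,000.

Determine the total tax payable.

₹70,448

Tentative minimum tax:
  Adjusted income: ₹362,600 + ₹70,600 + ₹23,600 + ₹29,600 = ₹486,400
  Less exemption ₹72,000 → base ₹414,400
  ₹414,400 × 17% = ₹70,448

Standard income tax:
  ₹148,000 × 11% = ₹16,280
  ₹114,000 × 15% = ₹17,100
  ₹100,600 × 21% = ₹21,126
  → ₹54,506
  Less rehabilitation credit ₹17,000 → ₹37,506

₹70,448 > ₹37,506, so the tentative minimum tax is the binding amount.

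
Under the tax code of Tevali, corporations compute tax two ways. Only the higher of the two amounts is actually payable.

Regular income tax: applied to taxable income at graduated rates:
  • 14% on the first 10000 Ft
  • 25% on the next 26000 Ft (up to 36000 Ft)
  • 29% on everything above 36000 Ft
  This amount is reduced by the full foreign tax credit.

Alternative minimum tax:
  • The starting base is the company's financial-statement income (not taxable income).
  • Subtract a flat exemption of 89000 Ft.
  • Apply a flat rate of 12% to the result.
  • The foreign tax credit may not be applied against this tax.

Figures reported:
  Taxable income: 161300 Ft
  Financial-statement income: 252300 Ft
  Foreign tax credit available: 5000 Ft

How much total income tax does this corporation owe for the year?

39237 Ft

Regular income tax:
  10000 Ft × 14% = 1400 Ft
  26000 Ft × 25% = 6500 Ft
  125300 Ft × 29% = 36337 Ft
  → 44237 Ft
  Less foreign tax credit 5000 Ft → 39237 Ft

Alternative minimum tax:
  Base (financial-statement income): 252300 Ft
  Less exemption 89000 Ft → base 163300 Ft
  163300 Ft × 12% = 19596 Ft

39237 Ft > 19596 Ft, so the regular income tax governs.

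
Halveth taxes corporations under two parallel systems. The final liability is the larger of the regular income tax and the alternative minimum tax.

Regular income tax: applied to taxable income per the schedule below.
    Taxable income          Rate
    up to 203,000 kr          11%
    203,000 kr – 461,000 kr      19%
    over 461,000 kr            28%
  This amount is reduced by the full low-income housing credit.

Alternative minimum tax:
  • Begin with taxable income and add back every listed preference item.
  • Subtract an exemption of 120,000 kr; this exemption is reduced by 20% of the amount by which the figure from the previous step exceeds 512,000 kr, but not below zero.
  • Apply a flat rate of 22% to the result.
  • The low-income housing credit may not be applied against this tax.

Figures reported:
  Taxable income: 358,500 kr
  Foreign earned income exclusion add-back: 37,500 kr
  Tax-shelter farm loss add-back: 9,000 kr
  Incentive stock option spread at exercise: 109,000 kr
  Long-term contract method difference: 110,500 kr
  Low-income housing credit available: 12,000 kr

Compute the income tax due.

115,940 kr

Alternative minimum tax:
  Adjusted income: 358,500 kr + 37,500 kr + 9,000 kr + 109,000 kr + 110,500 kr = 624,500 kr
  Exemption: 120,000 kr − 20% × (624,500 kr − 512,000 kr) = 120,000 kr − 22,500 kr = 97,500 kr
  Base: 624,500 kr − 97,500 kr = 527,000 kr
  527,000 kr × 22% = 115,940 kr

Regular income tax:
  203,000 kr × 11% = 22,330 kr
  155,500 kr × 19% = 29,545 kr
  → 51,875 kr
  Less low-income housing credit 12,000 kr → 39,875 kr

115,940 kr > 39,875 kr, so the alternative minimum tax is the binding amount.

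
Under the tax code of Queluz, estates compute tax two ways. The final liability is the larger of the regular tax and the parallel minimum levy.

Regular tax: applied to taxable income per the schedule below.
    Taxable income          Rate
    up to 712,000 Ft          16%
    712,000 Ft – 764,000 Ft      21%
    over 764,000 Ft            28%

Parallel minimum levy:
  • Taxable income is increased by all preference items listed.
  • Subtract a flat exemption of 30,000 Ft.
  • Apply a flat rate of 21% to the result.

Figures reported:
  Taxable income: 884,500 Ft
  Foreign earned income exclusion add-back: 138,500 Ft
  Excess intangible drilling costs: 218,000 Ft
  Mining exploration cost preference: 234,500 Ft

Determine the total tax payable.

Parallel minimum levy:
  Adjusted income: 884,500 Ft + 138,500 Ft + 218,000 Ft + 234,500 Ft = 1,475,500 Ft
  Less exemption 30,000 Ft → base 1,445,500 Ft
  1,445,500 Ft × 21% = 303,555 Ft

Regular tax:
  712,000 Ft × 16% = 113,920 Ft
  52,000 Ft × 21% = 10,920 Ft
  120,500 Ft × 28% = 33,740 Ft
  → 158,580 Ft

303,555 Ft > 158,580 Ft, so the parallel minimum levy is the binding amount.

303,555 Ft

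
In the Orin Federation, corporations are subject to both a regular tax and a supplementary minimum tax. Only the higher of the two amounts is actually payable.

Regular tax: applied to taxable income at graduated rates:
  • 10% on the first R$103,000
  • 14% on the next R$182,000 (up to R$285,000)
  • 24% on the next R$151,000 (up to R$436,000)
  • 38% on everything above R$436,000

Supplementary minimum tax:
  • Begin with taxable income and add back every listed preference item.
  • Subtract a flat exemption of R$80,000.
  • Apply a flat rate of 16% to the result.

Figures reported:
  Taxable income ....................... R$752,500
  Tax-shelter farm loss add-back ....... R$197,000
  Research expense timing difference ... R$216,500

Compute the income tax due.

Supplementary minimum tax:
  Adjusted income: R$752,500 + R$197,000 + R$216,500 = R$1,166,000
  Less exemption R$80,000 → base R$1,086,000
  R$1,086,000 × 16% = R$173,760

Regular tax:
  R$103,000 × 10% = R$10,300
  R$182,000 × 14% = R$25,480
  R$151,000 × 24% = R$36,240
  R$316,500 × 38% = R$120,270
  → R$192,290

R$192,290 > R$173,760, so the regular tax governs.

R$192,290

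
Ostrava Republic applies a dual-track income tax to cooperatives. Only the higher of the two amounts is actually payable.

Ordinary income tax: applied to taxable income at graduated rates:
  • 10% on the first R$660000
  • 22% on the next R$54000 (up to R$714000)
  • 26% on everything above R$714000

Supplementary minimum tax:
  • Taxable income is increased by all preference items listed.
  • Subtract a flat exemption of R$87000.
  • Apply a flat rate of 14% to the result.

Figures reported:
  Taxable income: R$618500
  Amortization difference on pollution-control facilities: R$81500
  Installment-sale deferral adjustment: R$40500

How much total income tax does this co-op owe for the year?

Ordinary income tax:
  R$618500 × 10% = R$61850

Supplementary minimum tax:
  Adjusted income: R$618500 + R$81500 + R$40500 = R$740500
  Less exemption R$87000 → base R$653500
  R$653500 × 14% = R$91490

R$91490 > R$61850, so the supplementary minimum tax is the binding amount.

R$91490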